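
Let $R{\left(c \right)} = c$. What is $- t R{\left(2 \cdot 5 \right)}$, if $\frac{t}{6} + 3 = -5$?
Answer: $480$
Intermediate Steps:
$t = -48$ ($t = -18 + 6 \left(-5\right) = -18 - 30 = -48$)
$- t R{\left(2 \cdot 5 \right)} = \left(-1\right) \left(-48\right) 2 \cdot 5 = 48 \cdot 10 = 480$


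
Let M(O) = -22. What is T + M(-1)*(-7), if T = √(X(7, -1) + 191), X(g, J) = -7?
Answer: 154 + 2*√46 ≈ 167.56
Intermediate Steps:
T = 2*√46 (T = √(-7 + 191) = √184 = 2*√46 ≈ 13.565)
T + M(-1)*(-7) = 2*√46 - 22*(-7) = 2*√46 + 154 = 154 + 2*√46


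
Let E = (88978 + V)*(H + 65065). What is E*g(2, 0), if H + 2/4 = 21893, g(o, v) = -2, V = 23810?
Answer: -19615525020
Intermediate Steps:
H = 43785/2 (H = -½ + 21893 = 43785/2 ≈ 21893.)
E = 9807762510 (E = (88978 + 23810)*(43785/2 + 65065) = 112788*(173915/2) = 9807762510)
E*g(2, 0) = 9807762510*(-2) = -19615525020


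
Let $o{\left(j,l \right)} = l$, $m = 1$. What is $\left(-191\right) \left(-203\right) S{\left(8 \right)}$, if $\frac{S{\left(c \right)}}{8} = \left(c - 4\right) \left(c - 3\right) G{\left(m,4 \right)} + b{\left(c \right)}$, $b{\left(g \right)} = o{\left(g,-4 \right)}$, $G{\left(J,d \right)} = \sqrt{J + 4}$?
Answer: $-1240736 + 6203680 \sqrt{5} \approx 1.2631 \cdot 10^{7}$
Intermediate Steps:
$G{\left(J,d \right)} = \sqrt{4 + J}$
$b{\left(g \right)} = -4$
$S{\left(c \right)} = -32 + 8 \sqrt{5} \left(-4 + c\right) \left(-3 + c\right)$ ($S{\left(c \right)} = 8 \left(\left(c - 4\right) \left(c - 3\right) \sqrt{4 + 1} - 4\right) = 8 \left(\left(-4 + c\right) \left(-3 + c\right) \sqrt{5} - 4\right) = 8 \left(\sqrt{5} \left(-4 + c\right) \left(-3 + c\right) - 4\right) = 8 \left(-4 + \sqrt{5} \left(-4 + c\right) \left(-3 + c\right)\right) = -32 + 8 \sqrt{5} \left(-4 + c\right) \left(-3 + c\right)$)
$\left(-191\right) \left(-203\right) S{\left(8 \right)} = \left(-191\right) \left(-203\right) \left(-32 + 96 \sqrt{5} - 448 \sqrt{5} + 8 \sqrt{5} \cdot 8^{2}\right) = 38773 \left(-32 + 96 \sqrt{5} - 448 \sqrt{5} + 8 \sqrt{5} \cdot 64\right) = 38773 \left(-32 + 96 \sqrt{5} - 448 \sqrt{5} + 512 \sqrt{5}\right) = 38773 \left(-32 + 160 \sqrt{5}\right) = -1240736 + 6203680 \sqrt{5}$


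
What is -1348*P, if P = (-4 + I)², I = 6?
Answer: -5392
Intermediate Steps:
P = 4 (P = (-4 + 6)² = 2² = 4)
-1348*P = -1348*4 = -5392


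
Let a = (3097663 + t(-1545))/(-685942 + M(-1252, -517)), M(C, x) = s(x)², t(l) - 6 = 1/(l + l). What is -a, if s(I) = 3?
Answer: 9571797209/2119532970 ≈ 4.5160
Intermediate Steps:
t(l) = 6 + 1/(2*l) (t(l) = 6 + 1/(l + l) = 6 + 1/(2*l))
M(C, x) = 9 (M(C, x) = 3² = 9)
a = -9571797209/2119532970 (a = (3097663 + (6 + (½)/(-1545)))/(-685942 + 9) = (3097663 + (6 + (½)*(-1/1545)))/(-685933) = (3097663 + (6 - 1/3090))*(-1/685933) = (3097663 + 18539/3090)*(-1/685933) = (9571797209/3090)*(-1/685933) = -9571797209/2119532970 ≈ -4.5160)
-a = -1*(-9571797209/2119532970) = 9571797209/2119532970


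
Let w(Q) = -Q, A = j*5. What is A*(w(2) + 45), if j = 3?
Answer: 645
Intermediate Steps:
A = 15 (A = 3*5 = 15)
A*(w(2) + 45) = 15*(-1*2 + 45) = 15*(-2 + 45) = 15*43 = 645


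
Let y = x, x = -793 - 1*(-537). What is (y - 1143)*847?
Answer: -1184953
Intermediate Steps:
x = -256 (x = -793 + 537 = -256)
y = -256
(y - 1143)*847 = (-256 - 1143)*847 = -1399*847 = -1184953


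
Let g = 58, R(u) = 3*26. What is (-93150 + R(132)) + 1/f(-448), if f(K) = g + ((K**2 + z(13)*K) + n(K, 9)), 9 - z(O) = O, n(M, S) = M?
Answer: -18810409631/202106 ≈ -93072.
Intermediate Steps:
R(u) = 78
z(O) = 9 - O
f(K) = 58 + K**2 - 3*K (f(K) = 58 + ((K**2 + (9 - 1*13)*K) + K) = 58 + ((K**2 + (9 - 13)*K) + K) = 58 + ((K**2 - 4*K) + K) = 58 + (K**2 - 3*K) = 58 + K**2 - 3*K)
(-93150 + R(132)) + 1/f(-448) = (-93150 + 78) + 1/(58 + (-448)**2 - 3*(-448)) = -93072 + 1/(58 + 200704 + 1344) = -93072 + 1/202106 = -18810409631/202106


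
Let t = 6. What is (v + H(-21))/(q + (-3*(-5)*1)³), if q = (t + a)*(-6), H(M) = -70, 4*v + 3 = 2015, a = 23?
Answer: 433/3201 ≈ 0.13527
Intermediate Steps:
v = 503 (v = -¾ + (¼)*2015 = -¾ + 2015/4 = 503)
q = -174 (q = (6 + 23)*(-6) = 29*(-6) = -174)
(v + H(-21))/(q + (-3*(-5)*1)³) = (503 - 70)/(-174 + (-3*(-5)*1)³) = 433/(-174 + (15*1)³) = 433/(-174 + 15³) = 433/(-174 + 3375) = 433/3201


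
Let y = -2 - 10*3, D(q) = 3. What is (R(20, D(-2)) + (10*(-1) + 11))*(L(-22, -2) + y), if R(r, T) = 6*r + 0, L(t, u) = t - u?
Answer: -6292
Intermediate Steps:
R(r, T) = 6*r
y = -32 (y = -2 - 30 = -32)
(R(20, D(-2)) + (10*(-1) + 11))*(L(-22, -2) + y) = (6*20 + (10*(-1) + 11))*((-22 - 1*(-2)) - 32) = (120 + (-10 + 11))*((-22 + 2) - 32) = (120 + 1)*(-20 - 32) = 121*(-52) = -6292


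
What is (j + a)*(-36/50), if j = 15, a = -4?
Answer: -198/25 ≈ -7.9200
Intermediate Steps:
(j + a)*(-36/50) = (15 - 4)*(-36/50) = 11*(-36*1/50) = 11*(-18/25) = -198/25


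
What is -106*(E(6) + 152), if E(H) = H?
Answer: -16748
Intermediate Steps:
-106*(E(6) + 152) = -106*(6 + 152) = -106*158 = -16748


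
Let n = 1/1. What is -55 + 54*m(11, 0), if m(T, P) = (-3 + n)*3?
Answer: -379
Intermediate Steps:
n = 1 (n = 1*1 = 1)
m(T, P) = -6 (m(T, P) = (-3 + 1)*3 = -2*3 = -6)
-55 + 54*m(11, 0) = -55 + 54*(-6) = -55 - 324 = -379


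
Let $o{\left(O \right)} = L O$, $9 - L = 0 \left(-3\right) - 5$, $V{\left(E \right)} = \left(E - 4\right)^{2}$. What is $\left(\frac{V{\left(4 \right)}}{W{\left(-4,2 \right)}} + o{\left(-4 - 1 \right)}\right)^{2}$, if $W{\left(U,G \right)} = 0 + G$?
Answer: $4900$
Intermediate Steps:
$V{\left(E \right)} = \left(-4 + E\right)^{2}$
$W{\left(U,G \right)} = G$
$L = 14$ ($L = 9 - \left(0 \left(-3\right) - 5\right) = 9 - \left(0 - 5\right) = 9 - -5 = 9 + 5 = 14$)
$o{\left(O \right)} = 14 O$
$\left(\frac{V{\left(4 \right)}}{W{\left(-4,2 \right)}} + o{\left(-4 - 1 \right)}\right)^{2} = \left(\frac{\left(-4 + 4\right)^{2}}{2} + 14 \left(-4 - 1\right)\right)^{2} = \left(0^{2} \cdot \frac{1}{2} + 14 \left(-5\right)\right)^{2} = \left(0 \cdot \frac{1}{2} - 70\right)^{2} = \left(0 - 70\right)^{2} = \left(-70\right)^{2} = 4900$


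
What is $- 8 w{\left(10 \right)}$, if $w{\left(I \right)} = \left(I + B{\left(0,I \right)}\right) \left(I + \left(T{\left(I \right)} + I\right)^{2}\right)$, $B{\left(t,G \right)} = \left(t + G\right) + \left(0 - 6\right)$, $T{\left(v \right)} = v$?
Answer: $-45920$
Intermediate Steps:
$B{\left(t,G \right)} = -6 + G + t$ ($B{\left(t,G \right)} = \left(G + t\right) + \left(0 - 6\right) = \left(G + t\right) - 6 = -6 + G + t$)
$w{\left(I \right)} = \left(-6 + 2 I\right) \left(I + 4 I^{2}\right)$ ($w{\left(I \right)} = \left(I + \left(-6 + I + 0\right)\right) \left(I + \left(I + I\right)^{2}\right) = \left(I + \left(-6 + I\right)\right) \left(I + \left(2 I\right)^{2}\right) = \left(-6 + 2 I\right) \left(I + 4 I^{2}\right)$)
$- 8 w{\left(10 \right)} = - 8 \cdot 2 \cdot 10 \left(-3 - 110 + 4 \cdot 10^{2}\right) = - 8 \cdot 2 \cdot 10 \left(-3 - 110 + 4 \cdot 100\right) = - 8 \cdot 2 \cdot 10 \left(-3 - 110 + 400\right) = - 8 \cdot 2 \cdot 10 \cdot 287 = \left(-8\right) 5740 = -45920$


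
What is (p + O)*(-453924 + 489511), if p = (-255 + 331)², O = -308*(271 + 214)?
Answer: -5110435548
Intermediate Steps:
O = -149380 (O = -308*485 = -149380)
p = 5776 (p = 76² = 5776)
(p + O)*(-453924 + 489511) = (5776 - 149380)*(-453924 + 489511) = -143604*35587 = -5110435548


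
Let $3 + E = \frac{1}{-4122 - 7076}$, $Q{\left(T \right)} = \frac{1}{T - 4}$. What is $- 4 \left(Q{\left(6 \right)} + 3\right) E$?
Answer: $\frac{235165}{5599} \approx 42.001$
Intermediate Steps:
$Q{\left(T \right)} = \frac{1}{-4 + T}$
$E = - \frac{33595}{11198}$ ($E = -3 + \frac{1}{-4122 - 7076} = -3 + \frac{1}{-11198} = -3 - \frac{1}{11198} = - \frac{33595}{11198} \approx -3.0001$)
$- 4 \left(Q{\left(6 \right)} + 3\right) E = - 4 \left(\frac{1}{-4 + 6} + 3\right) \left(- \frac{33595}{11198}\right) = - 4 \left(\frac{1}{2} + 3\right) \left(- \frac{33595}{11198}\right) = \left(-4\right) \frac{7}{2} \left(- \frac{33595}{11198}\right) = \left(-14\right) \left(- \frac{33595}{11198}\right) = \frac{235165}{5599}$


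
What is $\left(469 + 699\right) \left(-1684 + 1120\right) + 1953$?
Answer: $-656799$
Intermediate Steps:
$\left(469 + 699\right) \left(-1684 + 1120\right) + 1953 = 1168 \left(-564\right) + 1953 = -658752 + 1953 = -656799$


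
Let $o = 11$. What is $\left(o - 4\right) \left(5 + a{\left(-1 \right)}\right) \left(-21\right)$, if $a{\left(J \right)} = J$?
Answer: $-588$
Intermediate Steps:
$\left(o - 4\right) \left(5 + a{\left(-1 \right)}\right) \left(-21\right) = \left(11 - 4\right) \left(5 - 1\right) \left(-21\right) = 7 \cdot 4 \left(-21\right) = 28 \left(-21\right) = -588$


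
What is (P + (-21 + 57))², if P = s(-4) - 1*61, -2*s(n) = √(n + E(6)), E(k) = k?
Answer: (50 + √2)²/4 ≈ 660.86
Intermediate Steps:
s(n) = -√(6 + n)/2 (s(n) = -√(n + 6)/2 = -√(6 + n)/2)
P = -61 - √2/2 (P = -√(6 - 4)/2 - 1*61 = -√2/2 - 61 = -61 - √2/2 ≈ -61.707)
(P + (-21 + 57))² = ((-61 - √2/2) + (-21 + 57))² = ((-61 - √2/2) + 36)² = (-25 - √2/2)²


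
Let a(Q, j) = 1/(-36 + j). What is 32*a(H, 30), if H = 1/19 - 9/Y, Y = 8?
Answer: -16/3 ≈ -5.3333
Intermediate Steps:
H = -163/152 (H = 1/19 - 9/8 = -163/152 ≈ -1.0724)
32*a(H, 30) = 32/(-36 + 30) = 32/(-6) = 32*(-⅙) = -16/3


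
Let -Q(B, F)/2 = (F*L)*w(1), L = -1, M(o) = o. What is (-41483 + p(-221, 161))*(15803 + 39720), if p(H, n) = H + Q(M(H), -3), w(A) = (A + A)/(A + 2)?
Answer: -2315753284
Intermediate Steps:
w(A) = 2*A/(2 + A) (w(A) = (2*A)/(2 + A) = 2*A/(2 + A))
Q(B, F) = 4*F/3 (Q(B, F) = -2*F*(-1)*2*1/(2 + 1) = -2*(-F)*2*1/3 = -2*(-F)*2*1*(⅓) = -2*(-F)*2/3 = -(-4)*F/3 = 4*F/3)
p(H, n) = -4 + H (p(H, n) = H + (4/3)*(-3) = H - 4 = -4 + H)
(-41483 + p(-221, 161))*(15803 + 39720) = (-41483 + (-4 - 221))*(15803 + 39720) = (-41483 - 225)*55523 = -41708*55523 = -2315753284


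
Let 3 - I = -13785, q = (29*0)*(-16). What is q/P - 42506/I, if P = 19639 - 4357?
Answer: -21253/6894 ≈ -3.0828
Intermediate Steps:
q = 0 (q = 0*(-16) = 0)
P = 15282
I = 13788 (I = 3 - 1*(-13785) = 3 + 13785 = 13788)
q/P - 42506/I = 0/15282 - 42506/13788 = 0*(1/15282) - 42506*1/13788 = 0 - 21253/6894 = -21253/6894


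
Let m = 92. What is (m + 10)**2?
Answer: 10404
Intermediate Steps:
(m + 10)**2 = (92 + 10)**2 = 102**2 = 10404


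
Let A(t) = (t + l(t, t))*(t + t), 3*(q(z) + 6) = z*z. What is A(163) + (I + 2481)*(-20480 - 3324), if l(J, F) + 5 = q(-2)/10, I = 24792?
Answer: -9737327042/15 ≈ -6.4916e+8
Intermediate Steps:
q(z) = -6 + z**2/3 (q(z) = -6 + (z*z)/3 = -6 + z**2/3)
l(J, F) = -82/15 (l(J, F) = -5 + (-6 + (1/3)*(-2)**2)/10 = -5 + (-6 + (1/3)*4)*(1/10) = -5 + (-6 + 4/3)*(1/10) = -5 - 14/3*1/10 = -5 - 7/15 = -82/15)
A(t) = 2*t*(-82/15 + t) (A(t) = (t - 82/15)*(t + t) = (-82/15 + t)*(2*t) = 2*t*(-82/15 + t))
A(163) + (I + 2481)*(-20480 - 3324) = (2/15)*163*(-82 + 15*163) + (24792 + 2481)*(-20480 - 3324) = (2/15)*163*(-82 + 2445) + 27273*(-23804) = (2/15)*163*2363 - 649206492 = 770338/15 - 649206492 = -9737327042/15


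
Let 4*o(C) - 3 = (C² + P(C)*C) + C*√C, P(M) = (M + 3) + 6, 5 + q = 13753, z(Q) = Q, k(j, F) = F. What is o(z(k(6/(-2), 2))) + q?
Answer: 55021/4 + √2/2 ≈ 13756.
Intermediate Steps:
q = 13748 (q = -5 + 13753 = 13748)
P(M) = 9 + M (P(M) = (3 + M) + 6 = 9 + M)
o(C) = ¾ + C²/4 + C^(3/2)/4 + C*(9 + C)/4 (o(C) = ¾ + ((C² + (9 + C)*C) + C*√C)/4 = ¾ + ((C² + C*(9 + C)) + C^(3/2))/4 = ¾ + (C² + C^(3/2) + C*(9 + C))/4 = ¾ + (C²/4 + C^(3/2)/4 + C*(9 + C)/4) = ¾ + C²/4 + C^(3/2)/4 + C*(9 + C)/4)
o(z(k(6/(-2), 2))) + q = (¾ + (¼)*2² + 2^(3/2)/4 + (¼)*2*(9 + 2)) + 13748 = (¾ + (¼)*4 + (2*√2)/4 + (¼)*2*11) + 13748 = (¾ + 1 + √2/2 + 11/2) + 13748 = (29/4 + √2/2) + 13748 = 55021/4 + √2/2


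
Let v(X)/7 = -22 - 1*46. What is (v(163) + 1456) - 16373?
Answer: -15393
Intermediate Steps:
v(X) = -476 (v(X) = 7*(-22 - 1*46) = 7*(-22 - 46) = 7*(-68) = -476)
(v(163) + 1456) - 16373 = (-476 + 1456) - 16373 = 980 - 16373 = -15393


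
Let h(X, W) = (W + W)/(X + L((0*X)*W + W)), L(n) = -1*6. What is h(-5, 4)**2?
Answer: 64/121 ≈ 0.52893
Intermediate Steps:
L(n) = -6
h(X, W) = 2*W/(-6 + X) (h(X, W) = (W + W)/(X - 6) = (2*W)/(-6 + X) = 2*W/(-6 + X))
h(-5, 4)**2 = (2*4/(-6 - 5))**2 = (2*4/(-11))**2 = (2*4*(-1/11))**2 = (-8/11)**2 = 64/121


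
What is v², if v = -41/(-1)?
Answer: 1681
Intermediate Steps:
v = 41 (v = -1*(-41) = 41)
v² = 41² = 1681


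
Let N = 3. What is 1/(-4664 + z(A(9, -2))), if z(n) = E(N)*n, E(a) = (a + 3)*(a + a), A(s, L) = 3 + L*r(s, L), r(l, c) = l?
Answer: -1/5204 ≈ -0.00019216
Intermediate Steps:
A(s, L) = 3 + L*s
E(a) = 2*a*(3 + a) (E(a) = (3 + a)*(2*a) = 2*a*(3 + a))
z(n) = 36*n (z(n) = (2*3*(3 + 3))*n = (2*3*6)*n = 36*n)
1/(-4664 + z(A(9, -2))) = 1/(-4664 + 36*(3 - 2*9)) = 1/(-4664 + 36*(3 - 18)) = 1/(-4664 + 36*(-15)) = 1/(-4664 - 540) = 1/(-5204) = -1/5204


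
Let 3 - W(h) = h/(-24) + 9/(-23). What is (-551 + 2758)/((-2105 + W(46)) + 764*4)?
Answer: 609132/263941 ≈ 2.3078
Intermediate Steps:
W(h) = 78/23 + h/24 (W(h) = 3 - (h/(-24) + 9/(-23)) = 3 - (h*(-1/24) + 9*(-1/23)) = 3 - (-h/24 - 9/23) = 3 - (-9/23 - h/24) = 3 + (9/23 + h/24) = 78/23 + h/24)
(-551 + 2758)/((-2105 + W(46)) + 764*4) = (-551 + 2758)/((-2105 + (78/23 + (1/24)*46)) + 764*4) = 2207/((-2105 + (78/23 + 23/12)) + 3056) = 2207/((-2105 + 1465/276) + 3056) = 2207/(-579515/276 + 3056) = 2207/(263941/276) = 2207*(276/263941) = 609132/263941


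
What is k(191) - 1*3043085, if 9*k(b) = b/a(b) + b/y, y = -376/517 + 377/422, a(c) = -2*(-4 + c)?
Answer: -7897040139443/2595186 ≈ -3.0430e+6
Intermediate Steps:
a(c) = 8 - 2*c
y = 771/4642 (y = -376*1/517 + 377*(1/422) = -8/11 + 377/422 = 771/4642 ≈ 0.16609)
k(b) = 4642*b/6939 + b/(9*(8 - 2*b)) (k(b) = (b/(8 - 2*b) + b/(771/4642))/9 = (b/(8 - 2*b) + b*(4642/771))/9 = (b/(8 - 2*b) + 4642*b/771)/9 = (4642*b/771 + b/(8 - 2*b))/9 = 4642*b/6939 + b/(9*(8 - 2*b)))
k(191) - 1*3043085 = (1/13878)*191*(-37907 + 9284*191)/(-4 + 191) - 1*3043085 = (1/13878)*191*(-37907 + 1773244)/187 - 3043085 = (1/13878)*191*(1/187)*1735337 - 3043085 = 331449367/2595186 - 3043085 = -7897040139443/2595186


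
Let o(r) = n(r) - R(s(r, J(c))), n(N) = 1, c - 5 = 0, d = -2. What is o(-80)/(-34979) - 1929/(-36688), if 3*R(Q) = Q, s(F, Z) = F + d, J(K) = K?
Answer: 199304993/3849928656 ≈ 0.051768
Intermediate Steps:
c = 5 (c = 5 + 0 = 5)
s(F, Z) = -2 + F (s(F, Z) = F - 2 = -2 + F)
R(Q) = Q/3
o(r) = 5/3 - r/3 (o(r) = 1 - (-2 + r)/3 = 1 - (-⅔ + r/3) = 1 + (⅔ - r/3) = 5/3 - r/3)
o(-80)/(-34979) - 1929/(-36688) = (5/3 - ⅓*(-80))/(-34979) - 1929/(-36688) = (5/3 + 80/3)*(-1/34979) - 1929*(-1/36688) = (85/3)*(-1/34979) + 1929/36688 = -85/104937 + 1929/36688 = 199304993/3849928656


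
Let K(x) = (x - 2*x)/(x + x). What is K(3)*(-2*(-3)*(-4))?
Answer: 12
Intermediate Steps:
K(x) = -½ (K(x) = (-x)/((2*x)) = (-x)*(1/(2*x)) = -½)
K(3)*(-2*(-3)*(-4)) = -(-2*(-3))*(-4)/2 = -3*(-4) = -½*(-24) = 12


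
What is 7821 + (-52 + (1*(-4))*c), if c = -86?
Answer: 8113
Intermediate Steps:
7821 + (-52 + (1*(-4))*c) = 7821 + (-52 + (1*(-4))*(-86)) = 7821 + (-52 - 4*(-86)) = 7821 + (-52 + 344) = 7821 + 292 = 8113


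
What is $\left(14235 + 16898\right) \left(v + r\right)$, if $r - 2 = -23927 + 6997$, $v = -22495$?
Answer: $-1227356259$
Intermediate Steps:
$r = -16928$ ($r = 2 + \left(-23927 + 6997\right) = 2 - 16930 = -16928$)
$\left(14235 + 16898\right) \left(v + r\right) = \left(14235 + 16898\right) \left(-22495 - 16928\right) = 31133 \left(-39423\right) = -1227356259$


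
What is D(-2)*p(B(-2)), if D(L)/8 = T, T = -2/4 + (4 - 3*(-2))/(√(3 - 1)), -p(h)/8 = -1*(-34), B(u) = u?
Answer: 1088 - 10880*√2 ≈ -14299.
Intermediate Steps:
p(h) = -272 (p(h) = -(-8)*(-34) = -8*34 = -272)
T = -½ + 5*√2 (T = -2*¼ + (4 + 6)/(√2) = -½ + 10*(√2/2) = -½ + 5*√2 ≈ 6.5711)
D(L) = -4 + 40*√2 (D(L) = 8*(-½ + 5*√2) = -4 + 40*√2)
D(-2)*p(B(-2)) = (-4 + 40*√2)*(-272) = 1088 - 10880*√2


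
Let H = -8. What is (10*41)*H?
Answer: -3280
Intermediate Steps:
(10*41)*H = (10*41)*(-8) = 410*(-8) = -3280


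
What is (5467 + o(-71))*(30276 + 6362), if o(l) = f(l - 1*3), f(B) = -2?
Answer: 200226670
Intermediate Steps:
o(l) = -2
(5467 + o(-71))*(30276 + 6362) = (5467 - 2)*(30276 + 6362) = 5465*36638 = 200226670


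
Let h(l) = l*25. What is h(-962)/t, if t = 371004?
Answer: -12025/185502 ≈ -0.064824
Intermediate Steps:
h(l) = 25*l
h(-962)/t = (25*(-962))/371004 = -24050*1/371004 = -12025/185502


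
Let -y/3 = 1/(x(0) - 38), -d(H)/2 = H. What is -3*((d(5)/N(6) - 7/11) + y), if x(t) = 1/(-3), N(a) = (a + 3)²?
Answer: 69836/34155 ≈ 2.0447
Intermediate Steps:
N(a) = (3 + a)²
x(t) = -⅓
d(H) = -2*H
y = 9/115 (y = -3/(-⅓ - 38) = -3/(-115/3) = -3*(-3/115) = 9/115 ≈ 0.078261)
-3*((d(5)/N(6) - 7/11) + y) = -3*(((-2*5)/((3 + 6)²) - 7/11) + 9/115) = -3*((-10/(9²) - 7*1/11) + 9/115) = -3*((-10/81 - 7/11) + 9/115) = -3*(-677/891 + 9/115) = -3*(-69836/102465) = 69836/34155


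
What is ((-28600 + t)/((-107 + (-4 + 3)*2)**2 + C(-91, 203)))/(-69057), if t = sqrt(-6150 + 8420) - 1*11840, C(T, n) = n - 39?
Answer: 2696/55452771 - sqrt(2270)/831791565 ≈ 4.8561e-5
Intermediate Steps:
C(T, n) = -39 + n
t = -11840 + sqrt(2270) (t = sqrt(2270) - 11840 = -11840 + sqrt(2270) ≈ -11792.)
((-28600 + t)/((-107 + (-4 + 3)*2)**2 + C(-91, 203)))/(-69057) = ((-28600 + (-11840 + sqrt(2270)))/((-107 + (-4 + 3)*2)**2 + (-39 + 203)))/(-69057) = ((-40440 + sqrt(2270))/((-107 - 1*2)**2 + 164))*(-1/69057) = ((-40440 + sqrt(2270))/((-107 - 2)**2 + 164))*(-1/69057) = ((-40440 + sqrt(2270))/((-109)**2 + 164))*(-1/69057) = ((-40440 + sqrt(2270))/(11881 + 164))*(-1/69057) = ((-40440 + sqrt(2270))/12045)*(-1/69057) = ((-40440 + sqrt(2270))*(1/12045))*(-1/69057) = (-2696/803 + sqrt(2270)/12045)*(-1/69057) = 2696/55452771 - sqrt(2270)/831791565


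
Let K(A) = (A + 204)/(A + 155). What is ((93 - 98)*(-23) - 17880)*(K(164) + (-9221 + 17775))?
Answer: -4407486810/29 ≈ -1.5198e+8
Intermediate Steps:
K(A) = (204 + A)/(155 + A)
((93 - 98)*(-23) - 17880)*(K(164) + (-9221 + 17775)) = ((93 - 98)*(-23) - 17880)*((204 + 164)/(155 + 164) + (-9221 + 17775)) = (-5*(-23) - 17880)*(368/319 + 8554) = (115 - 17880)*((1/319)*368 + 8554) = -17765*(368/319 + 8554) = -17765*2729094/319 = -4407486810/29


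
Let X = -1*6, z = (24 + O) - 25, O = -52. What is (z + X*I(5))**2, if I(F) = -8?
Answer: 25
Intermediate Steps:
z = -53 (z = (24 - 52) - 25 = -28 - 25 = -53)
X = -6
(z + X*I(5))**2 = (-53 - 6*(-8))**2 = (-53 + 48)**2 = (-5)**2 = 25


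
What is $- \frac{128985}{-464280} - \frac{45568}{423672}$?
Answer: $\frac{279091849}{1639186968} \approx 0.17026$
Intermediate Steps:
$- \frac{128985}{-464280} - \frac{45568}{423672} = \left(-128985\right) \left(- \frac{1}{464280}\right) - \frac{5696}{52959} = \frac{8599}{30952} - \frac{5696}{52959} = \frac{279091849}{1639186968}$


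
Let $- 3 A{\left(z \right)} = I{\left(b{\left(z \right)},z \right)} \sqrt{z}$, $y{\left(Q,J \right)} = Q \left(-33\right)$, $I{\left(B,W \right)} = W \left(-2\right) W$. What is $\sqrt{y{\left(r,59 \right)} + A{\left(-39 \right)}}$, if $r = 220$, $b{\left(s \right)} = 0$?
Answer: $\sqrt{-7260 + 1014 i \sqrt{39}} \approx 34.45 + 91.907 i$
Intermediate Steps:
$I{\left(B,W \right)} = - 2 W^{2}$ ($I{\left(B,W \right)} = - 2 W W = - 2 W^{2}$)
$y{\left(Q,J \right)} = - 33 Q$
$A{\left(z \right)} = \frac{2 z^{\frac{5}{2}}}{3}$ ($A{\left(z \right)} = - \frac{- 2 z^{2} \sqrt{z}}{3} = - \frac{\left(-2\right) z^{\frac{5}{2}}}{3} = \frac{2 z^{\frac{5}{2}}}{3}$)
$\sqrt{y{\left(r,59 \right)} + A{\left(-39 \right)}} = \sqrt{\left(-33\right) 220 + \frac{2 \left(-39\right)^{\frac{5}{2}}}{3}} = \sqrt{-7260 + \frac{2 \cdot 1521 i \sqrt{39}}{3}} = \sqrt{-7260 + 1014 i \sqrt{39}}$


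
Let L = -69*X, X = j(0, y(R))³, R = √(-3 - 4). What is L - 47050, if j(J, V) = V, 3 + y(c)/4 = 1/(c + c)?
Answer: 495338/7 + 416760*I*√7/49 ≈ 70763.0 + 22503.0*I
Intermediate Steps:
R = I*√7 (R = √(-7) = I*√7 ≈ 2.6458*I)
y(c) = -12 + 2/c (y(c) = -12 + 4/(c + c) = -12 + 4/((2*c)) = -12 + 4*(1/(2*c)) = -12 + 2/c)
X = (-12 - 2*I*√7/7)³ (X = (-12 + 2/((I*√7)))³ = (-12 + 2*(-I*√7/7))³ = (-12 - 2*I*√7/7)³ ≈ -1707.4 - 326.13*I)
L = 824688/7 + 416760*I*√7/49 (L = -69*(-11952/7 - 6040*I*√7/49) = 824688/7 + 416760*I*√7/49 ≈ 1.1781e+5 + 22503.0*I)
L - 47050 = (824688/7 + 416760*I*√7/49) - 47050 = 495338/7 + 416760*I*√7/49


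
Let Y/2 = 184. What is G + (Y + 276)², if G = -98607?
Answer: 316129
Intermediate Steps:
Y = 368 (Y = 2*184 = 368)
G + (Y + 276)² = -98607 + (368 + 276)² = -98607 + 644² = -98607 + 414736 = 316129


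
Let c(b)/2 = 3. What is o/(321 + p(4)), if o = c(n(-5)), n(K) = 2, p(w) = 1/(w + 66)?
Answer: 420/22471 ≈ 0.018691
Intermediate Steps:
p(w) = 1/(66 + w)
c(b) = 6 (c(b) = 2*3 = 6)
o = 6
o/(321 + p(4)) = 6/(321 + 1/(66 + 4)) = 6/(321 + 1/70) = 6/(22471/70) = 6*(70/22471) = 420/22471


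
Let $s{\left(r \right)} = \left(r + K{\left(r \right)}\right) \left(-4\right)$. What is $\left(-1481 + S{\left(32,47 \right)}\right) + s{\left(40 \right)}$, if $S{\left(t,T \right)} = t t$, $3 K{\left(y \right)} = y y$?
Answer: $- \frac{8251}{3} \approx -2750.3$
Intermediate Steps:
$K{\left(y \right)} = \frac{y^{2}}{3}$ ($K{\left(y \right)} = \frac{y y}{3} = \frac{y^{2}}{3}$)
$S{\left(t,T \right)} = t^{2}$
$s{\left(r \right)} = - 4 r - \frac{4 r^{2}}{3}$ ($s{\left(r \right)} = \left(r + \frac{r^{2}}{3}\right) \left(-4\right) = - 4 r - \frac{4 r^{2}}{3}$)
$\left(-1481 + S{\left(32,47 \right)}\right) + s{\left(40 \right)} = \left(-1481 + 32^{2}\right) + \frac{4}{3} \cdot 40 \left(-3 - 40\right) = \left(-1481 + 1024\right) + \frac{4}{3} \cdot 40 \left(-3 - 40\right) = -457 + \frac{4}{3} \cdot 40 \left(-43\right) = -457 - \frac{6880}{3} = - \frac{8251}{3}$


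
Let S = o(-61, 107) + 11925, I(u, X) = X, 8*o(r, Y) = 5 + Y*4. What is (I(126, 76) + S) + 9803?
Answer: 174865/8 ≈ 21858.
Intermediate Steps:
o(r, Y) = 5/8 + Y/2 (o(r, Y) = (5 + Y*4)/8 = (5 + 4*Y)/8 = 5/8 + Y/2)
S = 95833/8 (S = (5/8 + (1/2)*107) + 11925 = (5/8 + 107/2) + 11925 = 433/8 + 11925 = 95833/8 ≈ 11979.)
(I(126, 76) + S) + 9803 = (76 + 95833/8) + 9803 = 96441/8 + 9803 = 174865/8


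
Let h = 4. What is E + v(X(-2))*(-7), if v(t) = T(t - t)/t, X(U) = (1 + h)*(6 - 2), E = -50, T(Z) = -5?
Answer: -193/4 ≈ -48.250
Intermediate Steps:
X(U) = 20 (X(U) = (1 + 4)*(6 - 2) = 5*4 = 20)
v(t) = -5/t
E + v(X(-2))*(-7) = -50 - 5/20*(-7) = -50 - 5*1/20*(-7) = -50 - ¼*(-7) = -50 + 7/4 = -193/4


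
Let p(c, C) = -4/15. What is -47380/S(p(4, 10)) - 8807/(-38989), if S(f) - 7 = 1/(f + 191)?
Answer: -2642472707063/390708769 ≈ -6763.3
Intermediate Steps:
p(c, C) = -4/15 (p(c, C) = -4*1/15 = -4/15)
S(f) = 7 + 1/(191 + f) (S(f) = 7 + 1/(f + 191) = 7 + 1/(191 + f))
-47380/S(p(4, 10)) - 8807/(-38989) = -47380*(191 - 4/15)/(1338 + 7*(-4/15)) - 8807/(-38989) = -47380*2861/(15*(1338 - 28/15)) - 8807*(-1/38989) = -47380/((15/2861)*(20042/15)) + 8807/38989 = -47380/20042/2861 + 8807/38989 = -47380*2861/20042 + 8807/38989 = -67777090/10021 + 8807/38989 = -2642472707063/390708769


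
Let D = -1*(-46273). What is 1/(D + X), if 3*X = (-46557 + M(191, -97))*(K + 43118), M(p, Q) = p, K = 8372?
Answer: -3/2387246521 ≈ -1.2567e-9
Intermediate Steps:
D = 46273
X = -2387385340/3 (X = ((-46557 + 191)*(8372 + 43118))/3 = (-46366*51490)/3 = (⅓)*(-2387385340) = -2387385340/3 ≈ -7.9580e+8)
1/(D + X) = 1/(46273 - 2387385340/3) = 1/(-2387246521/3) = -3/2387246521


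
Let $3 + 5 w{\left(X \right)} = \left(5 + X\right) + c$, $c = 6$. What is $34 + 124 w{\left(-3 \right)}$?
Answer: $158$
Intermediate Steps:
$w{\left(X \right)} = \frac{8}{5} + \frac{X}{5}$ ($w{\left(X \right)} = - \frac{3}{5} + \frac{\left(5 + X\right) + 6}{5} = - \frac{3}{5} + \frac{11 + X}{5} = - \frac{3}{5} + \left(\frac{11}{5} + \frac{X}{5}\right) = \frac{8}{5} + \frac{X}{5}$)
$34 + 124 w{\left(-3 \right)} = 34 + 124 \left(\frac{8}{5} + \frac{1}{5} \left(-3\right)\right) = 34 + 124 \left(\frac{8}{5} - \frac{3}{5}\right) = 34 + 124 \cdot 1 = 34 + 124 = 158$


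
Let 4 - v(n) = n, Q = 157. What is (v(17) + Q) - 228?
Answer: -84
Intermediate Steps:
v(n) = 4 - n
(v(17) + Q) - 228 = ((4 - 1*17) + 157) - 228 = ((4 - 17) + 157) - 228 = (-13 + 157) - 228 = 144 - 228 = -84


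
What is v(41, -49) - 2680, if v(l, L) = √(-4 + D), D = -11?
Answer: -2680 + I*√15 ≈ -2680.0 + 3.873*I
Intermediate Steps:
v(l, L) = I*√15 (v(l, L) = √(-4 - 11) = √(-15) = I*√15)
v(41, -49) - 2680 = I*√15 - 2680 = -2680 + I*√15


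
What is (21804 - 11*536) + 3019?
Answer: 18927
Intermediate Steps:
(21804 - 11*536) + 3019 = (21804 - 5896) + 3019 = 15908 + 3019 = 18927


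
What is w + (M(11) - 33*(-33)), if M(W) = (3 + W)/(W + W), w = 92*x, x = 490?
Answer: 507866/11 ≈ 46170.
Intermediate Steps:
w = 45080 (w = 92*490 = 45080)
M(W) = (3 + W)/(2*W) (M(W) = (3 + W)/((2*W)) = (3 + W)*(1/(2*W)) = (3 + W)/(2*W))
w + (M(11) - 33*(-33)) = 45080 + ((½)*(3 + 11)/11 - 33*(-33)) = 45080 + ((½)*(1/11)*14 + 1089) = 45080 + (7/11 + 1089) = 45080 + 11986/11 = 507866/11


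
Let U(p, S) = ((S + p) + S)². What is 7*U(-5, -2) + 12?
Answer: 579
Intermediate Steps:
U(p, S) = (p + 2*S)²
7*U(-5, -2) + 12 = 7*(-5 + 2*(-2))² + 12 = 7*(-5 - 4)² + 12 = 7*(-9)² + 12 = 7*81 + 12 = 567 + 12 = 579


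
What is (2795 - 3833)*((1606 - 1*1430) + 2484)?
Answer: -2761080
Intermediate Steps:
(2795 - 3833)*((1606 - 1*1430) + 2484) = -1038*((1606 - 1430) + 2484) = -1038*(176 + 2484) = -1038*2660 = -2761080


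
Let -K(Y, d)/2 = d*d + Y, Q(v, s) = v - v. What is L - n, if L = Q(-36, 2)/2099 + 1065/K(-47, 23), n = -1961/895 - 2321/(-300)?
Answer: -21516796/3235425 ≈ -6.6504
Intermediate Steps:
Q(v, s) = 0
K(Y, d) = -2*Y - 2*d² (K(Y, d) = -2*(d*d + Y) = -2*(d² + Y) = -2*(Y + d²) = -2*Y - 2*d²)
n = 297799/53700 (n = -1961*1/895 - 2321*(-1/300) = -1961/895 + 2321/300 = 297799/53700 ≈ 5.5456)
L = -1065/964 (L = 0/2099 + 1065/(-2*(-47) - 2*23²) = 0*(1/2099) + 1065/(94 - 2*529) = 0 + 1065/(94 - 1058) = 0 + 1065/(-964) = 0 + 1065*(-1/964) = 0 - 1065/964 = -1065/964 ≈ -1.1048)
L - n = -1065/964 - 1*297799/53700 = -1065/964 - 297799/53700 = -21516796/3235425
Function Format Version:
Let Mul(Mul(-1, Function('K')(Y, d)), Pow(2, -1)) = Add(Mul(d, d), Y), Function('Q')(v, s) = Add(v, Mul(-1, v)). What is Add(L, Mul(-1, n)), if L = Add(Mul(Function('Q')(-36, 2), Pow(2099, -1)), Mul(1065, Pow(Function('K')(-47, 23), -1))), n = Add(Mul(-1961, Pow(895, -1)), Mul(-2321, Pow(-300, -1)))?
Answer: Rational(-21516796, 3235425) ≈ -6.6504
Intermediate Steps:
Function('Q')(v, s) = 0
Function('K')(Y, d) = Add(Mul(-2, Y), Mul(-2, Pow(d, 2))) (Function('K')(Y, d) = Mul(-2, Add(Mul(d, d), Y)) = Mul(-2, Add(Pow(d, 2), Y)) = Mul(-2, Add(Y, Pow(d, 2))) = Add(Mul(-2, Y), Mul(-2, Pow(d, 2))))
n = Rational(297799, 53700) (n = Add(Mul(-1961, Rational(1, 895)), Mul(-2321, Rational(-1, 300))) = Add(Rational(-1961, 895), Rational(2321, 300)) = Rational(297799, 53700) ≈ 5.5456)
L = Rational(-1065, 964) (L = Add(Mul(0, Pow(2099, -1)), Mul(1065, Pow(Add(Mul(-2, -47), Mul(-2, Pow(23, 2))), -1))) = Add(Mul(0, Rational(1, 2099)), Mul(1065, Pow(Add(94, Mul(-2, 529)), -1))) = Add(0, Mul(1065, Pow(Add(94, -1058), -1))) = Add(0, Mul(1065, Pow(-964, -1))) = Add(0, Mul(1065, Rational(-1, 964))) = Add(0, Rational(-1065, 964)) = Rational(-1065, 964) ≈ -1.1048)
Add(L, Mul(-1, n)) = Add(Rational(-1065, 964), Mul(-1, Rational(297799, 53700))) = Add(Rational(-1065, 964), Rational(-297799, 53700)) = Rational(-21516796, 3235425)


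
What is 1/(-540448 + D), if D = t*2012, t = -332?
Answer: -1/1208432 ≈ -8.2752e-7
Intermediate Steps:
D = -667984 (D = -332*2012 = -667984)
1/(-540448 + D) = 1/(-540448 - 667984) = 1/(-1208432) = -1/1208432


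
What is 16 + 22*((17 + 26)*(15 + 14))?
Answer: 27450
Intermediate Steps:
16 + 22*((17 + 26)*(15 + 14)) = 16 + 22*(43*29) = 16 + 22*1247 = 16 + 27434 = 27450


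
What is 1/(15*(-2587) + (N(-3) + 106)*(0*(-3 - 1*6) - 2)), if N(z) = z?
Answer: -1/39011 ≈ -2.5634e-5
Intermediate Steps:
1/(15*(-2587) + (N(-3) + 106)*(0*(-3 - 1*6) - 2)) = 1/(15*(-2587) + (-3 + 106)*(0*(-3 - 1*6) - 2)) = 1/(-38805 + 103*(0*(-3 - 6) - 2)) = 1/(-38805 + 103*(0*(-9) - 2)) = 1/(-38805 + 103*(0 - 2)) = 1/(-38805 + 103*(-2)) = 1/(-38805 - 206) = 1/(-39011) = -1/39011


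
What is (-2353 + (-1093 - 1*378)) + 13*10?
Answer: -3694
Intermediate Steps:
(-2353 + (-1093 - 1*378)) + 13*10 = (-2353 + (-1093 - 378)) + 130 = (-2353 - 1471) + 130 = -3824 + 130 = -3694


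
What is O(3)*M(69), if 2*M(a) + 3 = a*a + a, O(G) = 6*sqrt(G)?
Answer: 14481*sqrt(3) ≈ 25082.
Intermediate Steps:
M(a) = -3/2 + a/2 + a**2/2 (M(a) = -3/2 + (a*a + a)/2 = -3/2 + (a**2 + a)/2 = -3/2 + (a + a**2)/2 = -3/2 + (a/2 + a**2/2) = -3/2 + a/2 + a**2/2)
O(3)*M(69) = (6*sqrt(3))*(-3/2 + (1/2)*69 + (1/2)*69**2) = (6*sqrt(3))*(-3/2 + 69/2 + (1/2)*4761) = (6*sqrt(3))*(-3/2 + 69/2 + 4761/2) = (6*sqrt(3))*(4827/2) = 14481*sqrt(3)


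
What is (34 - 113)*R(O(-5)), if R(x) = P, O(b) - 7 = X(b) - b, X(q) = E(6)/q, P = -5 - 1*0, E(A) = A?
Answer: 395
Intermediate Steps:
P = -5 (P = -5 + 0 = -5)
X(q) = 6/q
O(b) = 7 - b + 6/b (O(b) = 7 + (6/b - b) = 7 + (-b + 6/b) = 7 - b + 6/b)
R(x) = -5
(34 - 113)*R(O(-5)) = (34 - 113)*(-5) = -79*(-5) = 395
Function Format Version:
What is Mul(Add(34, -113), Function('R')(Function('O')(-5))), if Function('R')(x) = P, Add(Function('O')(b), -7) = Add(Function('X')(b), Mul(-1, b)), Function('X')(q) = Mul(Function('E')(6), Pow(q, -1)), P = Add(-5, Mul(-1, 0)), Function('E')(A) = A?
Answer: 395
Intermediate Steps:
P = -5 (P = Add(-5, 0) = -5)
Function('X')(q) = Mul(6, Pow(q, -1))
Function('O')(b) = Add(7, Mul(-1, b), Mul(6, Pow(b, -1))) (Function('O')(b) = Add(7, Add(Mul(6, Pow(b, -1)), Mul(-1, b))) = Add(7, Add(Mul(-1, b), Mul(6, Pow(b, -1)))) = Add(7, Mul(-1, b), Mul(6, Pow(b, -1))))
Function('R')(x) = -5
Mul(Add(34, -113), Function('R')(Function('O')(-5))) = Mul(Add(34, -113), -5) = Mul(-79, -5) = 395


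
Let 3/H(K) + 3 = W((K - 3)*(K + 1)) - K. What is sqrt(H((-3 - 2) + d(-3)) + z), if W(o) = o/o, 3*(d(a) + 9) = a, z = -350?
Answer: I*sqrt(59111)/13 ≈ 18.702*I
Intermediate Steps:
d(a) = -9 + a/3
W(o) = 1
H(K) = 3/(-2 - K) (H(K) = 3/(-3 + (1 - K)) = 3/(-2 - K))
sqrt(H((-3 - 2) + d(-3)) + z) = sqrt(-3/(2 + ((-3 - 2) + (-9 + (1/3)*(-3)))) - 350) = sqrt(-3/(2 + (-5 + (-9 - 1))) - 350) = sqrt(-3/(2 + (-5 - 10)) - 350) = sqrt(-3/(2 - 15) - 350) = sqrt(-3/(-13) - 350) = sqrt(-3*(-1/13) - 350) = sqrt(3/13 - 350) = sqrt(-4547/13) = I*sqrt(59111)/13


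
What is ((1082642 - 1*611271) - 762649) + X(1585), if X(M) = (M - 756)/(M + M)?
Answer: -923350431/3170 ≈ -2.9128e+5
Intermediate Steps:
X(M) = (-756 + M)/(2*M) (X(M) = (-756 + M)/((2*M)) = (-756 + M)*(1/(2*M)) = (-756 + M)/(2*M))
((1082642 - 1*611271) - 762649) + X(1585) = ((1082642 - 1*611271) - 762649) + (½)*(-756 + 1585)/1585 = ((1082642 - 611271) - 762649) + (½)*(1/1585)*829 = (471371 - 762649) + 829/3170 = -291278 + 829/3170 = -923350431/3170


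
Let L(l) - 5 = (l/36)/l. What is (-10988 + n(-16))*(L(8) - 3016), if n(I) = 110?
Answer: 196520135/6 ≈ 3.2753e+7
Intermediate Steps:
L(l) = 181/36 (L(l) = 5 + (l/36)/l = 5 + 1/36 = 181/36)
(-10988 + n(-16))*(L(8) - 3016) = (-10988 + 110)*(181/36 - 3016) = -10878*(-108395/36) = 196520135/6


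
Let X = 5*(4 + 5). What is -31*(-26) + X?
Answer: 851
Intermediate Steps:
X = 45 (X = 5*9 = 45)
-31*(-26) + X = -31*(-26) + 45 = 806 + 45 = 851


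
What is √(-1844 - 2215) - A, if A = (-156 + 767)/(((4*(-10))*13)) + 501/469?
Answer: 2003/18760 + 3*I*√451 ≈ 0.10677 + 63.71*I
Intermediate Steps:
A = -2003/18760 (A = 611/((-40*13)) + 501*(1/469) = 611/(-520) + 501/469 = 611*(-1/520) + 501/469 = -47/40 + 501/469 = -2003/18760 ≈ -0.10677)
√(-1844 - 2215) - A = √(-1844 - 2215) - 1*(-2003/18760) = √(-4059) + 2003/18760 = 3*I*√451 + 2003/18760 = 2003/18760 + 3*I*√451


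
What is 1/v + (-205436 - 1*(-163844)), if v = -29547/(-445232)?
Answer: -1228473592/29547 ≈ -41577.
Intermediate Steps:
v = 29547/445232 (v = -29547*(-1/445232) = 29547/445232 ≈ 0.066363)
1/v + (-205436 - 1*(-163844)) = 1/(29547/445232) + (-205436 - 1*(-163844)) = 445232/29547 + (-205436 + 163844) = 445232/29547 - 41592 = -1228473592/29547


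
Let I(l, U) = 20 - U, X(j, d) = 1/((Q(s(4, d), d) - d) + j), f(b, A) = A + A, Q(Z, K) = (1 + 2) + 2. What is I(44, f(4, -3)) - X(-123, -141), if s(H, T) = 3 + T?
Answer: 597/23 ≈ 25.957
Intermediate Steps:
Q(Z, K) = 5 (Q(Z, K) = 3 + 2 = 5)
f(b, A) = 2*A
X(j, d) = 1/(5 + j - d) (X(j, d) = 1/((5 - d) + j) = 1/(5 + j - d))
I(44, f(4, -3)) - X(-123, -141) = (20 - 2*(-3)) - 1/(5 - 123 - 1*(-141)) = (20 - 1*(-6)) - 1/(5 - 123 + 141) = (20 + 6) - 1/23 = 26 - 1*1/23 = 26 - 1/23 = 597/23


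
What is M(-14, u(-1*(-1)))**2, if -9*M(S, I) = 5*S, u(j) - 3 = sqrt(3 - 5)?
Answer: 4900/81 ≈ 60.494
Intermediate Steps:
u(j) = 3 + I*sqrt(2) (u(j) = 3 + sqrt(3 - 5) = 3 + sqrt(-2) = 3 + I*sqrt(2))
M(S, I) = -5*S/9
M(-14, u(-1*(-1)))**2 = (-5/9*(-14))**2 = (70/9)**2 = 4900/81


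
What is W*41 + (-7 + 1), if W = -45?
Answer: -1851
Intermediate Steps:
W*41 + (-7 + 1) = -45*41 + (-7 + 1) = -1845 - 6 = -1851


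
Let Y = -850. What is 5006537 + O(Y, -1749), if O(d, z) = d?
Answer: 5005687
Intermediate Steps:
5006537 + O(Y, -1749) = 5006537 - 850 = 5005687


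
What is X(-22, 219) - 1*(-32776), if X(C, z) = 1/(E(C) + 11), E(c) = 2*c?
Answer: 1081607/33 ≈ 32776.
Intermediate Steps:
X(C, z) = 1/(11 + 2*C) (X(C, z) = 1/(2*C + 11) = 1/(11 + 2*C))
X(-22, 219) - 1*(-32776) = 1/(11 + 2*(-22)) - 1*(-32776) = 1/(11 - 44) + 32776 = 1/(-33) + 32776 = -1/33 + 32776 = 1081607/33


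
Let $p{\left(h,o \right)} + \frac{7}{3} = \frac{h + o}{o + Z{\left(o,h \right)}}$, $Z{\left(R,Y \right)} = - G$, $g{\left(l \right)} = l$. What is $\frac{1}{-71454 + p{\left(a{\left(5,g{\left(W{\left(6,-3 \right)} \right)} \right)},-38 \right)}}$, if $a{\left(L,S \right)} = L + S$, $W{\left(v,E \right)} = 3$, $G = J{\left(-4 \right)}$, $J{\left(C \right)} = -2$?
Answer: $- \frac{2}{142911} \approx -1.3995 \cdot 10^{-5}$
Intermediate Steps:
$G = -2$
$Z{\left(R,Y \right)} = 2$ ($Z{\left(R,Y \right)} = \left(-1\right) \left(-2\right) = 2$)
$p{\left(h,o \right)} = - \frac{7}{3} + \frac{h + o}{2 + o}$ ($p{\left(h,o \right)} = - \frac{7}{3} + \frac{h + o}{o + 2} = - \frac{7}{3} + \frac{h + o}{2 + o}$)
$\frac{1}{-71454 + p{\left(a{\left(5,g{\left(W{\left(6,-3 \right)} \right)} \right)},-38 \right)}} = \frac{1}{-71454 + \frac{-14 - -152 + 3 \left(5 + 3\right)}{3 \left(2 - 38\right)}} = \frac{1}{-71454 + \frac{-14 + 152 + 3 \cdot 8}{3 \left(-36\right)}} = \frac{1}{-71454 + \frac{1}{3} \left(- \frac{1}{36}\right) \left(-14 + 152 + 24\right)} = \frac{1}{-71454 + \frac{1}{3} \left(- \frac{1}{36}\right) 162} = \frac{1}{-71454 - \frac{3}{2}} = \frac{1}{- \frac{142911}{2}} = - \frac{2}{142911}$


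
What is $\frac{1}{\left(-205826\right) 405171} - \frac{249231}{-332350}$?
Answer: $\frac{5196137754171119}{6929059316964525} \approx 0.74991$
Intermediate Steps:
$\frac{1}{\left(-205826\right) 405171} - \frac{249231}{-332350} = \left(- \frac{1}{205826}\right) \frac{1}{405171} - - \frac{249231}{332350} = - \frac{1}{83394726246} + \frac{249231}{332350} = \frac{5196137754171119}{6929059316964525}$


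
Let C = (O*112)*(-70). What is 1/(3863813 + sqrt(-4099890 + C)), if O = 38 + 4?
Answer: 3863813/14929055328139 - 3*I*sqrt(492130)/14929055328139 ≈ 2.5881e-7 - 1.4097e-10*I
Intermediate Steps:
O = 42
C = -329280 (C = (42*112)*(-70) = 4704*(-70) = -329280)
1/(3863813 + sqrt(-4099890 + C)) = 1/(3863813 + sqrt(-4099890 - 329280)) = 1/(3863813 + sqrt(-4429170)) = 1/(3863813 + 3*I*sqrt(492130))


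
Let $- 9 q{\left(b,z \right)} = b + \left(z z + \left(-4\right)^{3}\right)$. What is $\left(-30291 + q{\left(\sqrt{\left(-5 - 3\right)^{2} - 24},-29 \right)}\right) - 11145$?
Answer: $- \frac{124567}{3} - \frac{2 \sqrt{10}}{9} \approx -41523.0$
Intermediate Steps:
$q{\left(b,z \right)} = \frac{64}{9} - \frac{b}{9} - \frac{z^{2}}{9}$ ($q{\left(b,z \right)} = - \frac{b + \left(z z + \left(-4\right)^{3}\right)}{9} = - \frac{b + \left(z^{2} - 64\right)}{9} = - \frac{b + \left(-64 + z^{2}\right)}{9} = - \frac{-64 + b + z^{2}}{9} = \frac{64}{9} - \frac{b}{9} - \frac{z^{2}}{9}$)
$\left(-30291 + q{\left(\sqrt{\left(-5 - 3\right)^{2} - 24},-29 \right)}\right) - 11145 = \left(-30291 - \left(- \frac{64}{9} + \frac{841}{9} + \frac{\sqrt{\left(-5 - 3\right)^{2} - 24}}{9}\right)\right) - 11145 = \left(-30291 - \left(\frac{259}{3} + \frac{\sqrt{\left(-8\right)^{2} - 24}}{9}\right)\right) - 11145 = \left(-30291 - \left(\frac{259}{3} + \frac{\sqrt{64 - 24}}{9}\right)\right) - 11145 = \left(-30291 - \left(\frac{259}{3} + \frac{2 \sqrt{10}}{9}\right)\right) - 11145 = \left(- \frac{91132}{3} - \frac{2 \sqrt{10}}{9}\right) - 11145 = - \frac{124567}{3} - \frac{2 \sqrt{10}}{9}$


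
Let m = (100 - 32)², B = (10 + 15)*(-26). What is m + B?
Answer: 3974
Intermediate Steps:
B = -650 (B = 25*(-26) = -650)
m = 4624 (m = 68² = 4624)
m + B = 4624 - 650 = 3974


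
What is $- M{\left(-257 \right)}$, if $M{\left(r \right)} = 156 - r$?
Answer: $-413$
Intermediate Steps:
$- M{\left(-257 \right)} = - (156 - -257) = - (156 + 257) = \left(-1\right) 413 = -413$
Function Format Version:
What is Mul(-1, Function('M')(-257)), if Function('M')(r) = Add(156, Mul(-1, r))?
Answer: -413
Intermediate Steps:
Mul(-1, Function('M')(-257)) = Mul(-1, Add(156, Mul(-1, -257))) = Mul(-1, Add(156, 257)) = Mul(-1, 413) = -413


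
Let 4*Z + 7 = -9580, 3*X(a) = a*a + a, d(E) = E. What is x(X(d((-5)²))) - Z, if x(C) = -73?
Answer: 9295/4 ≈ 2323.8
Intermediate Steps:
X(a) = a/3 + a²/3 (X(a) = (a*a + a)/3 = (a² + a)/3 = (a + a²)/3 = a/3 + a²/3)
Z = -9587/4 (Z = -7/4 + (¼)*(-9580) = -7/4 - 2395 = -9587/4 ≈ -2396.8)
x(X(d((-5)²))) - Z = -73 - 1*(-9587/4) = -73 + 9587/4 = 9295/4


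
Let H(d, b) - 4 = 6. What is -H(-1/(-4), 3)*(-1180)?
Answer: 11800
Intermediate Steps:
H(d, b) = 10 (H(d, b) = 4 + 6 = 10)
-H(-1/(-4), 3)*(-1180) = -1*10*(-1180) = -10*(-1180) = 11800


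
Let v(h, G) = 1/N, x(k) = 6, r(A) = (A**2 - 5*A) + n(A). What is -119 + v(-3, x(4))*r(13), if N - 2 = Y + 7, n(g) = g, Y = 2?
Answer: -1192/11 ≈ -108.36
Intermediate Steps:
N = 11 (N = 2 + (2 + 7) = 2 + 9 = 11)
r(A) = A**2 - 4*A (r(A) = (A**2 - 5*A) + A = A**2 - 4*A)
v(h, G) = 1/11
-119 + v(-3, x(4))*r(13) = -119 + (13*(-4 + 13))/11 = -119 + (13*9)/11 = -119 + (1/11)*117 = -119 + 117/11 = -1192/11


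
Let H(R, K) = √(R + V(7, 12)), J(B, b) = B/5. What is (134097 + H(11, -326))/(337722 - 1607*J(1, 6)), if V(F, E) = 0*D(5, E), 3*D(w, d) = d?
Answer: 670485/1687003 + 5*√11/1687003 ≈ 0.39745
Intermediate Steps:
D(w, d) = d/3
J(B, b) = B/5 (J(B, b) = B*(⅕) = B/5)
V(F, E) = 0 (V(F, E) = 0*(E/3) = 0)
H(R, K) = √R (H(R, K) = √(R + 0) = √R)
(134097 + H(11, -326))/(337722 - 1607*J(1, 6)) = (134097 + √11)/(337722 - 1607/5) = (134097 + √11)/(1687003/5) = (134097 + √11)*(5/1687003) = 670485/1687003 + 5*√11/1687003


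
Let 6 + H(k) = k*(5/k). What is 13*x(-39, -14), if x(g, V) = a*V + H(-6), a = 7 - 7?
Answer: -13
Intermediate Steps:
H(k) = -1 (H(k) = -6 + k*(5/k) = -6 + 5 = -1)
a = 0
x(g, V) = -1 (x(g, V) = 0*V - 1 = 0 - 1 = -1)
13*x(-39, -14) = 13*(-1) = -13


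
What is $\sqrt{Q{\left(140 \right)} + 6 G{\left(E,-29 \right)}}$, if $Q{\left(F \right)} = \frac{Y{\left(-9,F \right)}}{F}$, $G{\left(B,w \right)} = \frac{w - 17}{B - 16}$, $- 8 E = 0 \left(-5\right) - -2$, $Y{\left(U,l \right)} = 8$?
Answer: $\frac{\sqrt{3528070}}{455} \approx 4.1282$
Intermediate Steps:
$E = - \frac{1}{4}$ ($E = - \frac{0 \left(-5\right) - -2}{8} = - \frac{0 + 2}{8} = \left(- \frac{1}{8}\right) 2 = - \frac{1}{4} \approx -0.25$)
$G{\left(B,w \right)} = \frac{-17 + w}{-16 + B}$
$Q{\left(F \right)} = \frac{8}{F}$
$\sqrt{Q{\left(140 \right)} + 6 G{\left(E,-29 \right)}} = \sqrt{\frac{8}{140} + 6 \frac{-17 - 29}{-16 - \frac{1}{4}}} = \sqrt{8 \cdot \frac{1}{140} + 6 \frac{1}{- \frac{65}{4}} \left(-46\right)} = \sqrt{\frac{2}{35} + 6 \left(\left(- \frac{4}{65}\right) \left(-46\right)\right)} = \sqrt{\frac{2}{35} + 6 \cdot \frac{184}{65}} = \sqrt{\frac{2}{35} + \frac{1104}{65}} = \sqrt{\frac{7754}{455}} = \frac{\sqrt{3528070}}{455}$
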